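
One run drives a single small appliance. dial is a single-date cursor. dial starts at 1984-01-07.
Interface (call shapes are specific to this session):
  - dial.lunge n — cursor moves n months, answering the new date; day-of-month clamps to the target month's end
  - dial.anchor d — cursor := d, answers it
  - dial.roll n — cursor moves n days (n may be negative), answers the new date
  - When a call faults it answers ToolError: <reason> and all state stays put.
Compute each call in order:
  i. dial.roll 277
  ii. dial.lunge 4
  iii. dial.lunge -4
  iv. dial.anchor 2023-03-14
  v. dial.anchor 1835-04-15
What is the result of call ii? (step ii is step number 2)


Answer: 1985-02-10

Derivation:
Step: roll[n='277']
Result: 1984-10-10
Step: lunge[n='4']
Result: 1985-02-10
Step: lunge[n='-4']
Result: 1984-10-10
Step: anchor[d='2023-03-14']
Result: 2023-03-14
Step: anchor[d='1835-04-15']
Result: 1835-04-15


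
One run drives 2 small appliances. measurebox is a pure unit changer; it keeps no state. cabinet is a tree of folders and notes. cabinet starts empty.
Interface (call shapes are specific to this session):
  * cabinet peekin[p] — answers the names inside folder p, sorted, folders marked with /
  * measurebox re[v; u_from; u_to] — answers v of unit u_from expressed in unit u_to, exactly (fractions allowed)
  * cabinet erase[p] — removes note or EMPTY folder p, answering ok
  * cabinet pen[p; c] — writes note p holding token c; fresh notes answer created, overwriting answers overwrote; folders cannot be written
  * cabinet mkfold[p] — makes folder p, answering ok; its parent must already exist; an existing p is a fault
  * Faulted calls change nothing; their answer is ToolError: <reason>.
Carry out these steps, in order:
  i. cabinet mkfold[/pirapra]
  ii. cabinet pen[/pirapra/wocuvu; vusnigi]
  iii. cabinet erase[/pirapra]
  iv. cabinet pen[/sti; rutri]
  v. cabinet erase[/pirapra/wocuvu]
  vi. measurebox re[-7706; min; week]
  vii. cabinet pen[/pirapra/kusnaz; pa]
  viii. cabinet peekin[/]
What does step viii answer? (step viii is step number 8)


CALL cabinet mkfold[p→/pirapra]
RET  ok
CALL cabinet pen[p→/pirapra/wocuvu; c→vusnigi]
RET  created
CALL cabinet erase[p→/pirapra]
RET  ToolError: not empty
CALL cabinet pen[p→/sti; c→rutri]
RET  created
CALL cabinet erase[p→/pirapra/wocuvu]
RET  ok
CALL measurebox re[v→-7706; u_from→min; u_to→week]
RET  -3853/5040
CALL cabinet pen[p→/pirapra/kusnaz; c→pa]
RET  created
CALL cabinet peekin[p→/]
RET  [pirapra/, sti]

Answer: [pirapra/, sti]


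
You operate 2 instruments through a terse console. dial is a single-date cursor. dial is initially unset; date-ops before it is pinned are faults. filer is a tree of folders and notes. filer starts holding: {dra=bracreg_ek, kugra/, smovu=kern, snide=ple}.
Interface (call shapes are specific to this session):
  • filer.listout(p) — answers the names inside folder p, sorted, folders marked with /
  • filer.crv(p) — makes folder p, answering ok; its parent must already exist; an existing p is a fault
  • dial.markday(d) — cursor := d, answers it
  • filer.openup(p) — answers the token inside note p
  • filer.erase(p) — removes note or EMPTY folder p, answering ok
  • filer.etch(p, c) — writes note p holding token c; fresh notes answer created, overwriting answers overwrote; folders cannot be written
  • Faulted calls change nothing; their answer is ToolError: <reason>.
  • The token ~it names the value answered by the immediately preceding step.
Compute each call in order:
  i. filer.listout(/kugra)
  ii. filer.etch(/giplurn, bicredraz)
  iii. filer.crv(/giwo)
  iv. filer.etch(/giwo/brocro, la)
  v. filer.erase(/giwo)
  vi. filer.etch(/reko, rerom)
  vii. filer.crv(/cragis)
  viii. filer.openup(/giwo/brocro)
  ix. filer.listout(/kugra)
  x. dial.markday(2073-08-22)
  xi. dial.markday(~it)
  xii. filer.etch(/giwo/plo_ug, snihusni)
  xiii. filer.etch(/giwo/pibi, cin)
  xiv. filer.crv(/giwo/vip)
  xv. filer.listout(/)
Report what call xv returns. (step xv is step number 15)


$ filer.listout p='/kugra'
  []
$ filer.etch p='/giplurn' c='bicredraz'
  created
$ filer.crv p='/giwo'
  ok
$ filer.etch p='/giwo/brocro' c='la'
  created
$ filer.erase p='/giwo'
  ToolError: not empty
$ filer.etch p='/reko' c='rerom'
  created
$ filer.crv p='/cragis'
  ok
$ filer.openup p='/giwo/brocro'
  la
$ filer.listout p='/kugra'
  []
$ dial.markday d='2073-08-22'
  2073-08-22
$ dial.markday d='~it'
  2073-08-22
$ filer.etch p='/giwo/plo_ug' c='snihusni'
  created
$ filer.etch p='/giwo/pibi' c='cin'
  created
$ filer.crv p='/giwo/vip'
  ok
$ filer.listout p='/'
  [cragis/, dra, giplurn, giwo/, kugra/, reko, smovu, snide]

Answer: [cragis/, dra, giplurn, giwo/, kugra/, reko, smovu, snide]


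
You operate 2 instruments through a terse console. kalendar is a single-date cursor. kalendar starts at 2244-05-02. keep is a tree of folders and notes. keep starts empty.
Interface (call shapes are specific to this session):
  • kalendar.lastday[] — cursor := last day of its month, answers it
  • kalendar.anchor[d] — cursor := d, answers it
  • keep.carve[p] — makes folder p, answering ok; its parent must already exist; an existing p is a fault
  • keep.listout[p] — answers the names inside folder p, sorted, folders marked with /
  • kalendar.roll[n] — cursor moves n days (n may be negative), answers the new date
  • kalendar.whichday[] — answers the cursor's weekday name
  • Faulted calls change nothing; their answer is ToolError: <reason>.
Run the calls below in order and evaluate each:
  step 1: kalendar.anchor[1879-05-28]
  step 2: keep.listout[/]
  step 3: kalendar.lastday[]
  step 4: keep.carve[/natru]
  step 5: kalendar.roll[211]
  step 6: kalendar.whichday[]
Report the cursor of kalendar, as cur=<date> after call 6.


CALL kalendar.anchor[1879-05-28]
RET  1879-05-28
CALL keep.listout[/]
RET  []
CALL kalendar.lastday[]
RET  1879-05-31
CALL keep.carve[/natru]
RET  ok
CALL kalendar.roll[211]
RET  1879-12-28
CALL kalendar.whichday[]
RET  Sunday

Answer: cur=1879-12-28


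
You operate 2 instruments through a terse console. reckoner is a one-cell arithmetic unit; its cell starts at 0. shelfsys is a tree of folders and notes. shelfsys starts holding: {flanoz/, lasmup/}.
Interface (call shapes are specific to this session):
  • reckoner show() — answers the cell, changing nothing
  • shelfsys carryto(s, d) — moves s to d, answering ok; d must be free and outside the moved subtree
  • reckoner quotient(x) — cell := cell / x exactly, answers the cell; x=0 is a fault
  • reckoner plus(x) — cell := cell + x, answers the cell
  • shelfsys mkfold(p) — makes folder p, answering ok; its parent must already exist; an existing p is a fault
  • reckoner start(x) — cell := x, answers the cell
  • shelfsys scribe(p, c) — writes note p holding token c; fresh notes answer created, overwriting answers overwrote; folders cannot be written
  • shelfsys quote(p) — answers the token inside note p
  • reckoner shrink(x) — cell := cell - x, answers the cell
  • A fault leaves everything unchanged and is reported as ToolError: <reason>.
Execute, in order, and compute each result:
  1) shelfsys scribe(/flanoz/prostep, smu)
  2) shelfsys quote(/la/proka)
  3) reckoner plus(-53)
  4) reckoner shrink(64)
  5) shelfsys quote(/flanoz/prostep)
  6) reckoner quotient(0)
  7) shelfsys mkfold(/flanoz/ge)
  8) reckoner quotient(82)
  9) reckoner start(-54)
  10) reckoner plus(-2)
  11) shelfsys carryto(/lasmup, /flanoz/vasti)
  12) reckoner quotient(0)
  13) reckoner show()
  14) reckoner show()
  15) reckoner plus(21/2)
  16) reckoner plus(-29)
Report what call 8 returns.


Answer: -117/82

Derivation:
==> shelfsys scribe(p→/flanoz/prostep, c→smu)
<== created
==> shelfsys quote(p→/la/proka)
<== ToolError: not found
==> reckoner plus(x→-53)
<== -53
==> reckoner shrink(x→64)
<== -117
==> shelfsys quote(p→/flanoz/prostep)
<== smu
==> reckoner quotient(x→0)
<== ToolError: division by zero
==> shelfsys mkfold(p→/flanoz/ge)
<== ok
==> reckoner quotient(x→82)
<== -117/82
==> reckoner start(x→-54)
<== -54
==> reckoner plus(x→-2)
<== -56
==> shelfsys carryto(s→/lasmup, d→/flanoz/vasti)
<== ok
==> reckoner quotient(x→0)
<== ToolError: division by zero
==> reckoner show()
<== -56
==> reckoner show()
<== -56
==> reckoner plus(x→21/2)
<== -91/2
==> reckoner plus(x→-29)
<== -149/2


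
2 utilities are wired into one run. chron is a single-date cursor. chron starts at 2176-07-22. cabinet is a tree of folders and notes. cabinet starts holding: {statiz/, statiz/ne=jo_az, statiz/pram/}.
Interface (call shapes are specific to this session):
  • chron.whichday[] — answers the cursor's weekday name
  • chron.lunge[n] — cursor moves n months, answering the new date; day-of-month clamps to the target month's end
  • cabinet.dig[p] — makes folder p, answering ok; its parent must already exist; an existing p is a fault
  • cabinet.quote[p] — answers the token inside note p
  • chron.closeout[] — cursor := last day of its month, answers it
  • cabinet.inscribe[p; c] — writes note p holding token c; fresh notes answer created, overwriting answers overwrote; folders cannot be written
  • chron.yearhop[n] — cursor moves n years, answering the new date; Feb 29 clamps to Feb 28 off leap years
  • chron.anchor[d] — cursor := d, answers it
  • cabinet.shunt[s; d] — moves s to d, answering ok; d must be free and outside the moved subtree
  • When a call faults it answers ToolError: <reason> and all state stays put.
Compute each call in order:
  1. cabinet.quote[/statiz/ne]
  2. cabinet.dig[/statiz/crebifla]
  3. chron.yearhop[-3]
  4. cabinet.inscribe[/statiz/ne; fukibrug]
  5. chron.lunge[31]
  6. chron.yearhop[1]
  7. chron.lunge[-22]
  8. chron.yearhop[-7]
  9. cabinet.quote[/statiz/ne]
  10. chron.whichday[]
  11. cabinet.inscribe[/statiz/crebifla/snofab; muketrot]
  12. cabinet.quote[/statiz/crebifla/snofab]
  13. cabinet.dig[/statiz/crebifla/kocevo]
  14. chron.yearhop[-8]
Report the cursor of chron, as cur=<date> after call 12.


Answer: cur=2168-04-22

Derivation:
CALL quote[p=/statiz/ne]
RET  jo_az
CALL dig[p=/statiz/crebifla]
RET  ok
CALL yearhop[n=-3]
RET  2173-07-22
CALL inscribe[p=/statiz/ne; c=fukibrug]
RET  overwrote
CALL lunge[n=31]
RET  2176-02-22
CALL yearhop[n=1]
RET  2177-02-22
CALL lunge[n=-22]
RET  2175-04-22
CALL yearhop[n=-7]
RET  2168-04-22
CALL quote[p=/statiz/ne]
RET  fukibrug
CALL whichday[]
RET  Friday
CALL inscribe[p=/statiz/crebifla/snofab; c=muketrot]
RET  created
CALL quote[p=/statiz/crebifla/snofab]
RET  muketrot
CALL dig[p=/statiz/crebifla/kocevo]
RET  ok
CALL yearhop[n=-8]
RET  2160-04-22


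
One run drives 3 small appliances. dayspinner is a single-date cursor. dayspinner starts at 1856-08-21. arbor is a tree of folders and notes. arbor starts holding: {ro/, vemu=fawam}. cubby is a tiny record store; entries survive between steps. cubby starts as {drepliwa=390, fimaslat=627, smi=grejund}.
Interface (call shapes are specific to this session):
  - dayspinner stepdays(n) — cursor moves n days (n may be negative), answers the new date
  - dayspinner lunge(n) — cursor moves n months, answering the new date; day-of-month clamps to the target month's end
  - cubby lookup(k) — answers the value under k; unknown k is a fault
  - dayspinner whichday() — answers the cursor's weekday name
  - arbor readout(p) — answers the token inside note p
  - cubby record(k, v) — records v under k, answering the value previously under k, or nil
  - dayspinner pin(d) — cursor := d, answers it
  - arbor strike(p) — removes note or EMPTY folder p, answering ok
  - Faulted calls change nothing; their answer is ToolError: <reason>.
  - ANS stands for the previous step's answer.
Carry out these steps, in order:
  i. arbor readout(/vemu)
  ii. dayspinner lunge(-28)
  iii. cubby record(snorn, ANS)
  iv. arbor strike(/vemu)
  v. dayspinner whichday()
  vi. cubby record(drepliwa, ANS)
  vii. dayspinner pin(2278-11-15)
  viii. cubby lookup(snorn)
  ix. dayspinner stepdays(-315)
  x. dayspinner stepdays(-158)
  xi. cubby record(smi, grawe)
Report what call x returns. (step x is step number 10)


·→ arbor readout(p=/vemu)
·← fawam
·→ dayspinner lunge(n=-28)
·← 1854-04-21
·→ cubby record(k=snorn, v=ANS)
·← nil
·→ arbor strike(p=/vemu)
·← ok
·→ dayspinner whichday()
·← Friday
·→ cubby record(k=drepliwa, v=ANS)
·← 390
·→ dayspinner pin(d=2278-11-15)
·← 2278-11-15
·→ cubby lookup(k=snorn)
·← 1854-04-21
·→ dayspinner stepdays(n=-315)
·← 2278-01-04
·→ dayspinner stepdays(n=-158)
·← 2277-07-30
·→ cubby record(k=smi, v=grawe)
·← grejund

Answer: 2277-07-30


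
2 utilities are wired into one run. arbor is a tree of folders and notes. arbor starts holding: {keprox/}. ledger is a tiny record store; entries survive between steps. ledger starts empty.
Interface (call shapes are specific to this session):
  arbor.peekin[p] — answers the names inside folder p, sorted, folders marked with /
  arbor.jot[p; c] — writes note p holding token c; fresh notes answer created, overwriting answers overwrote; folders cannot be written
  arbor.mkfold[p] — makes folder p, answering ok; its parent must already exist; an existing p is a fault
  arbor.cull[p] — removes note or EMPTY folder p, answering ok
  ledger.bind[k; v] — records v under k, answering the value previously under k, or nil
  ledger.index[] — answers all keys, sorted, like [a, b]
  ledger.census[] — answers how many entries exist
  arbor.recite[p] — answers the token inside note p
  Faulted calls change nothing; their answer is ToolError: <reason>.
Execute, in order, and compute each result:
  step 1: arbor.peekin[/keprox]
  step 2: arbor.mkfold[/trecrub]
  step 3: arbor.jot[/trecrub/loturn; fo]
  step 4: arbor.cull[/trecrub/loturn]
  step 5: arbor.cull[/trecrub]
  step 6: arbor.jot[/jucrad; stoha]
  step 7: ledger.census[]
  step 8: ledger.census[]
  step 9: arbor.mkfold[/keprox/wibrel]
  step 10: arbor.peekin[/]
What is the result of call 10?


Answer: [jucrad, keprox/]

Derivation:
$ arbor.peekin p: /keprox
:: []
$ arbor.mkfold p: /trecrub
:: ok
$ arbor.jot p: /trecrub/loturn c: fo
:: created
$ arbor.cull p: /trecrub/loturn
:: ok
$ arbor.cull p: /trecrub
:: ok
$ arbor.jot p: /jucrad c: stoha
:: created
$ ledger.census
:: 0
$ ledger.census
:: 0
$ arbor.mkfold p: /keprox/wibrel
:: ok
$ arbor.peekin p: /
:: [jucrad, keprox/]


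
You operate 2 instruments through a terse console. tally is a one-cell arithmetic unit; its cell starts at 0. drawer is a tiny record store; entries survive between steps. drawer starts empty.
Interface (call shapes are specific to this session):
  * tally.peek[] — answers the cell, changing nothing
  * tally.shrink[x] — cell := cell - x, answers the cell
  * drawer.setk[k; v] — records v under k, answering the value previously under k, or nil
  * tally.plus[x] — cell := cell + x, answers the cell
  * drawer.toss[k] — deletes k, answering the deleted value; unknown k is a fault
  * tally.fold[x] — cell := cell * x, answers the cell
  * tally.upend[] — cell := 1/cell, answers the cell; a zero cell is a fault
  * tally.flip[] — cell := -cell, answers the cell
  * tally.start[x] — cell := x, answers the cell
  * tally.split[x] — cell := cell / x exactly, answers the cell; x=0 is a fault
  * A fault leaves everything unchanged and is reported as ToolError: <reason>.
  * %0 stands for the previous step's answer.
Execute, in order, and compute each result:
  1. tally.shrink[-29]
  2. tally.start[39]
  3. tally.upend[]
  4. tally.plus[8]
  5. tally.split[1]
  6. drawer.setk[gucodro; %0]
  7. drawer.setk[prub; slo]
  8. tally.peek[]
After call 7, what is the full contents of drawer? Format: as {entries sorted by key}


Answer: {gucodro=313/39, prub=slo}

Derivation:
[in] tally.shrink x=-29
  29
[in] tally.start x=39
  39
[in] tally.upend
  1/39
[in] tally.plus x=8
  313/39
[in] tally.split x=1
  313/39
[in] drawer.setk k=gucodro v=%0
  nil
[in] drawer.setk k=prub v=slo
  nil
[in] tally.peek
  313/39


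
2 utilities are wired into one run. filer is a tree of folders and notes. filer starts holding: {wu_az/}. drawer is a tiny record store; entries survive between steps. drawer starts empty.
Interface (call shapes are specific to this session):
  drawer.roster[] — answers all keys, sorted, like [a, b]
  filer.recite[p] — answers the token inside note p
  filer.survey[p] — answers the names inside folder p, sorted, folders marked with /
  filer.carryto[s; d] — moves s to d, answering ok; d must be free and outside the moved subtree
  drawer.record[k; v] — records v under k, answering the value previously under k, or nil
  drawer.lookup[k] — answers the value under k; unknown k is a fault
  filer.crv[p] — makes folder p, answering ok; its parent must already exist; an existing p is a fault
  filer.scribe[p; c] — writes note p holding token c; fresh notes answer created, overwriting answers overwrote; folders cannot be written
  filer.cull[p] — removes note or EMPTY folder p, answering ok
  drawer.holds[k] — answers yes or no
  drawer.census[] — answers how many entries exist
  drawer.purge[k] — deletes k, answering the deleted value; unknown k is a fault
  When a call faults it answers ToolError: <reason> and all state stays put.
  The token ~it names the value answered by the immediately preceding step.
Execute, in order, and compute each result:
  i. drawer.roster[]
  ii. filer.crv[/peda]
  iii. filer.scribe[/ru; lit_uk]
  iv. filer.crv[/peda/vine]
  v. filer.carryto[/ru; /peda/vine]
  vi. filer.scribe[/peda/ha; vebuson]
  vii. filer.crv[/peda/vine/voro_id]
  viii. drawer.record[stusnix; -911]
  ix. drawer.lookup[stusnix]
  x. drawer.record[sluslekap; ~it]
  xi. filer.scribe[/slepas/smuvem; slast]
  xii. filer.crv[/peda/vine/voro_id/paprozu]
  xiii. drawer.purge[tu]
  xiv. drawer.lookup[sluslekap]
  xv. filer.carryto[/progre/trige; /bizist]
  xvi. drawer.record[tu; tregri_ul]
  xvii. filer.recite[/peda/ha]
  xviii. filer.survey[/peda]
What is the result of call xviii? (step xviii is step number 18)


>> drawer.roster()
<< []
>> filer.crv(p→/peda)
<< ok
>> filer.scribe(p→/ru, c→lit_uk)
<< created
>> filer.crv(p→/peda/vine)
<< ok
>> filer.carryto(s→/ru, d→/peda/vine)
<< ToolError: exists
>> filer.scribe(p→/peda/ha, c→vebuson)
<< created
>> filer.crv(p→/peda/vine/voro_id)
<< ok
>> drawer.record(k→stusnix, v→-911)
<< nil
>> drawer.lookup(k→stusnix)
<< -911
>> drawer.record(k→sluslekap, v→~it)
<< nil
>> filer.scribe(p→/slepas/smuvem, c→slast)
<< ToolError: no parent
>> filer.crv(p→/peda/vine/voro_id/paprozu)
<< ok
>> drawer.purge(k→tu)
<< ToolError: no such key tu
>> drawer.lookup(k→sluslekap)
<< -911
>> filer.carryto(s→/progre/trige, d→/bizist)
<< ToolError: not found
>> drawer.record(k→tu, v→tregri_ul)
<< nil
>> filer.recite(p→/peda/ha)
<< vebuson
>> filer.survey(p→/peda)
<< [ha, vine/]

Answer: [ha, vine/]


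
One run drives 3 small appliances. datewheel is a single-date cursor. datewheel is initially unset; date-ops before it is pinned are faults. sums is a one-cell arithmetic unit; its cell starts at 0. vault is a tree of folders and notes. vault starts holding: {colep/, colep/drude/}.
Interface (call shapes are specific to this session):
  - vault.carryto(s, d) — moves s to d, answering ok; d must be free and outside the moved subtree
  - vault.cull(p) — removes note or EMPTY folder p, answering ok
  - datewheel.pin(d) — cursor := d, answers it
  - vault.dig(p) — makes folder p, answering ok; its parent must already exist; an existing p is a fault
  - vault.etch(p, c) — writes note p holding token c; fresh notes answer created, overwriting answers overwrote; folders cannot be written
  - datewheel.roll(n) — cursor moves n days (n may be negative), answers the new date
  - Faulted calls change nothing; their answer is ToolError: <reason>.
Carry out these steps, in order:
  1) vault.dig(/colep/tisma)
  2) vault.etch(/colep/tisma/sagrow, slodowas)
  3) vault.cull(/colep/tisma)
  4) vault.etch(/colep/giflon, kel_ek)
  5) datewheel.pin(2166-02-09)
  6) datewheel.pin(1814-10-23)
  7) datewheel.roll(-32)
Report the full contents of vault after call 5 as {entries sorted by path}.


Answer: {colep/, colep/drude/, colep/giflon=kel_ek, colep/tisma/, colep/tisma/sagrow=slodowas}

Derivation:
Step: vault.dig[p=/colep/tisma]
Result: ok
Step: vault.etch[p=/colep/tisma/sagrow; c=slodowas]
Result: created
Step: vault.cull[p=/colep/tisma]
Result: ToolError: not empty
Step: vault.etch[p=/colep/giflon; c=kel_ek]
Result: created
Step: datewheel.pin[d=2166-02-09]
Result: 2166-02-09
Step: datewheel.pin[d=1814-10-23]
Result: 1814-10-23
Step: datewheel.roll[n=-32]
Result: 1814-09-21


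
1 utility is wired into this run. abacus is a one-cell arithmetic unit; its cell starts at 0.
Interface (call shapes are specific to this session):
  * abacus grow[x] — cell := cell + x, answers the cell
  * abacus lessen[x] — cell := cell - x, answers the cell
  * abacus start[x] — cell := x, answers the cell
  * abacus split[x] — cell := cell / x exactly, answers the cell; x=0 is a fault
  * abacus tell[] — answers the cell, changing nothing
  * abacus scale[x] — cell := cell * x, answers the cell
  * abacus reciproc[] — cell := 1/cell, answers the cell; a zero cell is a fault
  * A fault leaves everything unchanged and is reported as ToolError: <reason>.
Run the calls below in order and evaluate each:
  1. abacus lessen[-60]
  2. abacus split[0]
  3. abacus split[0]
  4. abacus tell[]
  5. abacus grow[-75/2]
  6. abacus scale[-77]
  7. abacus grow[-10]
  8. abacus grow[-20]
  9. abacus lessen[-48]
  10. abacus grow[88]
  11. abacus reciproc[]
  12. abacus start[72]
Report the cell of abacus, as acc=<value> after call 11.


I use abacus lessen(x=-60), which returns 60.
Using abacus split(x=0), yielding ToolError: division by zero.
I call abacus split(x=0), yielding ToolError: division by zero.
I use abacus tell(), → 60.
Then abacus grow(x=-75/2), and see 45/2.
I run abacus scale(x=-77), yielding -3465/2.
I run abacus grow(x=-10): -3485/2.
Next I call abacus grow(x=-20), and observe -3525/2.
Invoking abacus lessen(x=-48): -3429/2.
Using abacus grow(x=88), — result: -3253/2.
I run abacus reciproc, yielding -2/3253.
I run abacus start(x=72): 72.

Answer: acc=-2/3253


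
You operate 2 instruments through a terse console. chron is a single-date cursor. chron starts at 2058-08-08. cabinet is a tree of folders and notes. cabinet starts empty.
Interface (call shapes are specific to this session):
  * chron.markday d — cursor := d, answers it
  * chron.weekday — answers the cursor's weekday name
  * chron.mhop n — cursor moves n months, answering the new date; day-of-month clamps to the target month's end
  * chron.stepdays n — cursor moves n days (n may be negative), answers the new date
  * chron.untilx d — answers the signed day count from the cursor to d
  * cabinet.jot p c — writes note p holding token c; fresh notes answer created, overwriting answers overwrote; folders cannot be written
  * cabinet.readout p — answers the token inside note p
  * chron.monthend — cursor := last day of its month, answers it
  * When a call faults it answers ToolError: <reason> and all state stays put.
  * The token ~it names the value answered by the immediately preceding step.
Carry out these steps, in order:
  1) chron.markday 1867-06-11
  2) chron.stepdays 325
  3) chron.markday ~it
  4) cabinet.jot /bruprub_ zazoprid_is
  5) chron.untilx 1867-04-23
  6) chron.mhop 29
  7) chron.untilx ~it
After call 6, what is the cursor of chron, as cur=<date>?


Answer: cur=1870-10-01

Derivation:
I run chron.markday using d→1867-06-11, and see 1867-06-11.
I invoke chron.stepdays using n→325, — result: 1868-05-01.
I use chron.markday using d→~it, → 1868-05-01.
I run cabinet.jot using p→/bruprub_, c→zazoprid_is: created.
I invoke chron.untilx using d→1867-04-23, and observe -374.
I call chron.mhop using n→29, yielding 1870-10-01.
I run chron.untilx using d→~it: 0.


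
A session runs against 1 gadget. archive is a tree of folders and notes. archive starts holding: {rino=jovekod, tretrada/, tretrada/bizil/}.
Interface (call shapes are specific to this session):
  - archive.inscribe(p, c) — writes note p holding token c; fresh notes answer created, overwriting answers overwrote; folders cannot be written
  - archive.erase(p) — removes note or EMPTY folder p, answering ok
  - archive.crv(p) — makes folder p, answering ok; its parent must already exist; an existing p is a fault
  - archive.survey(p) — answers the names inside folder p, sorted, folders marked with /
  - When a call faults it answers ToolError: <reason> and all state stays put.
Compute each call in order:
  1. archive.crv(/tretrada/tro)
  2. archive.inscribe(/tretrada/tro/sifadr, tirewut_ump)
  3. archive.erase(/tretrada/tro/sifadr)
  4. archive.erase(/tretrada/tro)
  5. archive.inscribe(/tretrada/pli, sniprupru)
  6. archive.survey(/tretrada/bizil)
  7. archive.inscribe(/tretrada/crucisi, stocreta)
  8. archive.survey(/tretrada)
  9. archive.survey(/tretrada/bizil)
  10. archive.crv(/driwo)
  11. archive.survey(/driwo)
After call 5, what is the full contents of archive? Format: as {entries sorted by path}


Act: archive.crv[p→/tretrada/tro]
Obs: ok
Act: archive.inscribe[p→/tretrada/tro/sifadr; c→tirewut_ump]
Obs: created
Act: archive.erase[p→/tretrada/tro/sifadr]
Obs: ok
Act: archive.erase[p→/tretrada/tro]
Obs: ok
Act: archive.inscribe[p→/tretrada/pli; c→sniprupru]
Obs: created
Act: archive.survey[p→/tretrada/bizil]
Obs: []
Act: archive.inscribe[p→/tretrada/crucisi; c→stocreta]
Obs: created
Act: archive.survey[p→/tretrada]
Obs: [bizil/, crucisi, pli]
Act: archive.survey[p→/tretrada/bizil]
Obs: []
Act: archive.crv[p→/driwo]
Obs: ok
Act: archive.survey[p→/driwo]
Obs: []

Answer: {rino=jovekod, tretrada/, tretrada/bizil/, tretrada/pli=sniprupru}


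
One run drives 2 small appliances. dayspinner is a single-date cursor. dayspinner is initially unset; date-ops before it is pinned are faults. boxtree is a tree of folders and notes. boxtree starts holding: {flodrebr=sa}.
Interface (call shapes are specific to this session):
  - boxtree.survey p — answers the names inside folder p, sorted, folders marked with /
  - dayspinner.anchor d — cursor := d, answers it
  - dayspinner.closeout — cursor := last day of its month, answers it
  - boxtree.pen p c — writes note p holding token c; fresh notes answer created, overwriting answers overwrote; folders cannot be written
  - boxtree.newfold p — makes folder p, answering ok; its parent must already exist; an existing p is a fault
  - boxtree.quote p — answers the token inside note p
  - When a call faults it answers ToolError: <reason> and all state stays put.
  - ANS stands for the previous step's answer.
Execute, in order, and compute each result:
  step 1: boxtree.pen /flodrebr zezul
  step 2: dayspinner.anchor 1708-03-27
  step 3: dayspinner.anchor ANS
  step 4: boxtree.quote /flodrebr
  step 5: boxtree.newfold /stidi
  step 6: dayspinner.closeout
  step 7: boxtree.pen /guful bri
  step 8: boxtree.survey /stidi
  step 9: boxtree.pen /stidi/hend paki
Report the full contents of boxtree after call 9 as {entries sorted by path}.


Answer: {flodrebr=zezul, guful=bri, stidi/, stidi/hend=paki}

Derivation:
-- 1. boxtree.pen(p=/flodrebr, c=zezul) ~> overwrote
-- 2. dayspinner.anchor(d=1708-03-27) ~> 1708-03-27
-- 3. dayspinner.anchor(d=ANS) ~> 1708-03-27
-- 4. boxtree.quote(p=/flodrebr) ~> zezul
-- 5. boxtree.newfold(p=/stidi) ~> ok
-- 6. dayspinner.closeout() ~> 1708-03-31
-- 7. boxtree.pen(p=/guful, c=bri) ~> created
-- 8. boxtree.survey(p=/stidi) ~> []
-- 9. boxtree.pen(p=/stidi/hend, c=paki) ~> created


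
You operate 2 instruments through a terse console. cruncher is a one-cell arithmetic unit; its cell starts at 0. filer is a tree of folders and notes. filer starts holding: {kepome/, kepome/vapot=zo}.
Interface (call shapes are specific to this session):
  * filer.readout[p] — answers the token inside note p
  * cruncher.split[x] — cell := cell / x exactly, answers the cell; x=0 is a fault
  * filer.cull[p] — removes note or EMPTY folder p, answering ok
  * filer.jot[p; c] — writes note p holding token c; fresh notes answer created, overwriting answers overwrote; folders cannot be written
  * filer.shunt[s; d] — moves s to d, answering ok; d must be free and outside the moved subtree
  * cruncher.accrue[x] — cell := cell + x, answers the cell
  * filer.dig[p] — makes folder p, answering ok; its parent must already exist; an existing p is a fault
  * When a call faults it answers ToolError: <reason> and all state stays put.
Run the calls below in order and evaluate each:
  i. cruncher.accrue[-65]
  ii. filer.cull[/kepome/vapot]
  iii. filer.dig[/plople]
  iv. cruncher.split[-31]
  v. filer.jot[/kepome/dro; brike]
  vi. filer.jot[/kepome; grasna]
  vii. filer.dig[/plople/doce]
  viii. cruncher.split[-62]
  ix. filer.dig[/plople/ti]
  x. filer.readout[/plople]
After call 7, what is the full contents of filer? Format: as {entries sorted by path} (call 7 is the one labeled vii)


I run accrue on x='-65', — result: -65.
Using cull on p='/kepome/vapot', → ok.
Invoking dig on p='/plople', and get ok.
Using split on x='-31': 65/31.
I use jot on p='/kepome/dro', c='brike', giving created.
I call jot on p='/kepome', c='grasna': ToolError: is a directory.
Then dig on p='/plople/doce': ok.
I invoke split on x='-62', and see -65/1922.
I try dig on p='/plople/ti', and get ok.
I try readout on p='/plople', and observe ToolError: is a directory.

Answer: {kepome/, kepome/dro=brike, plople/, plople/doce/}


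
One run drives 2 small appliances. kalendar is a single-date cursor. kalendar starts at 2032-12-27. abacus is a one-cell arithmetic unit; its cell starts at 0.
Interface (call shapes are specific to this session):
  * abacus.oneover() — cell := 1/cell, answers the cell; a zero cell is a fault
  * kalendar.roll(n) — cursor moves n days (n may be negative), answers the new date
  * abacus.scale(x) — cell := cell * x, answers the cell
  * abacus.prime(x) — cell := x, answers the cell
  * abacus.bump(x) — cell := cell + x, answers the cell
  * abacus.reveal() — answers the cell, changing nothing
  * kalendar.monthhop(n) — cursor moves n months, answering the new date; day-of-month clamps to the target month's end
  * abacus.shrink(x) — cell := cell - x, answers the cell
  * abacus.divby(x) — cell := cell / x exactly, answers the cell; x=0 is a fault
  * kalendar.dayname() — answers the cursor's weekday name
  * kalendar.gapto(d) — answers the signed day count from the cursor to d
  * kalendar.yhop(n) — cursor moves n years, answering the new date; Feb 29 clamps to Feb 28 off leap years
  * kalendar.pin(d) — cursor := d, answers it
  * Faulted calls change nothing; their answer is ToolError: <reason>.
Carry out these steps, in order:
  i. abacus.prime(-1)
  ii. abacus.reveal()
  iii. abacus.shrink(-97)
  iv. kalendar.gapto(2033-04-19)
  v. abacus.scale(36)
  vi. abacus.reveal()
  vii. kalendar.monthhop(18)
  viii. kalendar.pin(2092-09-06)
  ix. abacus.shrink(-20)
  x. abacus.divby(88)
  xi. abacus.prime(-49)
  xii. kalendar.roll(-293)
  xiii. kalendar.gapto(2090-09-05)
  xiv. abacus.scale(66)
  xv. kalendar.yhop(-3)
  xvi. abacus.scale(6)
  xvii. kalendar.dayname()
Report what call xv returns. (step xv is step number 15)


-> abacus.prime(-1)
<- -1
-> abacus.reveal()
<- -1
-> abacus.shrink(-97)
<- 96
-> kalendar.gapto(2033-04-19)
<- 113
-> abacus.scale(36)
<- 3456
-> abacus.reveal()
<- 3456
-> kalendar.monthhop(18)
<- 2034-06-27
-> kalendar.pin(2092-09-06)
<- 2092-09-06
-> abacus.shrink(-20)
<- 3476
-> abacus.divby(88)
<- 79/2
-> abacus.prime(-49)
<- -49
-> kalendar.roll(-293)
<- 2091-11-18
-> kalendar.gapto(2090-09-05)
<- -439
-> abacus.scale(66)
<- -3234
-> kalendar.yhop(-3)
<- 2088-11-18
-> abacus.scale(6)
<- -19404
-> kalendar.dayname()
<- Thursday

Answer: 2088-11-18


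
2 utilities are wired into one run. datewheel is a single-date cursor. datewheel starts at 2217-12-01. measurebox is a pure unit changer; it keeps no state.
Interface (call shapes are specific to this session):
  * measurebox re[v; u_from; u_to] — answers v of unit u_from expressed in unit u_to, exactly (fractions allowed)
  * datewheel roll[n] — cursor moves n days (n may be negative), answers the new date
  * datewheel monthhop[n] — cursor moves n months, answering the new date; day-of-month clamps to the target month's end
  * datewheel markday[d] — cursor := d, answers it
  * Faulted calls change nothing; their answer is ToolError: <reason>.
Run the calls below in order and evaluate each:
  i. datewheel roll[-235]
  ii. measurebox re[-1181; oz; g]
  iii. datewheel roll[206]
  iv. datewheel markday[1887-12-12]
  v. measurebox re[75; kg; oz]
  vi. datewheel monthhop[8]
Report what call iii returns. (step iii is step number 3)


> datewheel roll n: -235
:: 2217-04-10
> measurebox re v: -1181 u_from: oz u_to: g
:: -53569258897/1600000
> datewheel roll n: 206
:: 2217-11-02
> datewheel markday d: 1887-12-12
:: 1887-12-12
> measurebox re v: 75 u_from: kg u_to: oz
:: 120000000000/45359237
> datewheel monthhop n: 8
:: 1888-08-12

Answer: 2217-11-02


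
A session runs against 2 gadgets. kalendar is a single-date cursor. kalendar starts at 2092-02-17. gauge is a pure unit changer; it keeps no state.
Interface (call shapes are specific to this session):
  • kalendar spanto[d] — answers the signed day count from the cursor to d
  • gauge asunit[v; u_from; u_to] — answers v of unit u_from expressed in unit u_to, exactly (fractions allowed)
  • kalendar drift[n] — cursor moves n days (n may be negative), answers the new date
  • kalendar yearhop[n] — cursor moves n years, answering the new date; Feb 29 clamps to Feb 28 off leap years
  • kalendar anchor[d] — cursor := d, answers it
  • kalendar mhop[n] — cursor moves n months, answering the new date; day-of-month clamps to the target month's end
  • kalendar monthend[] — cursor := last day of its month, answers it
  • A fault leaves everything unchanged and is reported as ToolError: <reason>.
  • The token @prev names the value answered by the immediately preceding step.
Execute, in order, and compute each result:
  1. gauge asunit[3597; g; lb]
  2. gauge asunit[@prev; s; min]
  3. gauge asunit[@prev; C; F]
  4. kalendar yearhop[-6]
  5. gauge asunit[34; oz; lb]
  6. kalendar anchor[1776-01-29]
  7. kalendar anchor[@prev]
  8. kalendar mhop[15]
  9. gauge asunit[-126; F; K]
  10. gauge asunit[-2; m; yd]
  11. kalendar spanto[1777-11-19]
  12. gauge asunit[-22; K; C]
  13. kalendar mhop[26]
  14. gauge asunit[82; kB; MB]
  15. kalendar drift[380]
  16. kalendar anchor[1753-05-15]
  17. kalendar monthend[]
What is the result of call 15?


Step: gauge asunit[v: 3597; u_from: g; u_to: lb]
Result: 32700000/4123567
Step: gauge asunit[v: @prev; u_from: s; u_to: min]
Result: 545000/4123567
Step: gauge asunit[v: @prev; u_from: C; u_to: F]
Result: 132935144/4123567
Step: kalendar yearhop[n: -6]
Result: 2086-02-17
Step: gauge asunit[v: 34; u_from: oz; u_to: lb]
Result: 17/8
Step: kalendar anchor[d: 1776-01-29]
Result: 1776-01-29
Step: kalendar anchor[d: @prev]
Result: 1776-01-29
Step: kalendar mhop[n: 15]
Result: 1777-04-29
Step: gauge asunit[v: -126; u_from: F; u_to: K]
Result: 33367/180
Step: gauge asunit[v: -2; u_from: m; u_to: yd]
Result: -2500/1143
Step: kalendar spanto[d: 1777-11-19]
Result: 204
Step: gauge asunit[v: -22; u_from: K; u_to: C]
Result: -5903/20
Step: kalendar mhop[n: 26]
Result: 1779-06-29
Step: gauge asunit[v: 82; u_from: kB; u_to: MB]
Result: 41/500
Step: kalendar drift[n: 380]
Result: 1780-07-13
Step: kalendar anchor[d: 1753-05-15]
Result: 1753-05-15
Step: kalendar monthend[]
Result: 1753-05-31

Answer: 1780-07-13


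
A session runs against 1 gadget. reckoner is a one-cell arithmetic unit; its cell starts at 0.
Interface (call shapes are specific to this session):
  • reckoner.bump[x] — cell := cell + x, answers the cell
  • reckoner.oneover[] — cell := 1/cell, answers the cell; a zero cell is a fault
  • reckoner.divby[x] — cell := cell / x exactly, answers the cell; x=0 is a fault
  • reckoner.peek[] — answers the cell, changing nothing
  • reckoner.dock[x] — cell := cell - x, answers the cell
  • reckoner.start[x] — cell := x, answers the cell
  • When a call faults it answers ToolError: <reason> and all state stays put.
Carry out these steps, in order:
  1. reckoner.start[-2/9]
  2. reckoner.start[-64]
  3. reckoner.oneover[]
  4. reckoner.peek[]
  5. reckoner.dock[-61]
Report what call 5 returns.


>>> reckoner.start x→-2/9
[out] -2/9
>>> reckoner.start x→-64
[out] -64
>>> reckoner.oneover
[out] -1/64
>>> reckoner.peek
[out] -1/64
>>> reckoner.dock x→-61
[out] 3903/64

Answer: 3903/64


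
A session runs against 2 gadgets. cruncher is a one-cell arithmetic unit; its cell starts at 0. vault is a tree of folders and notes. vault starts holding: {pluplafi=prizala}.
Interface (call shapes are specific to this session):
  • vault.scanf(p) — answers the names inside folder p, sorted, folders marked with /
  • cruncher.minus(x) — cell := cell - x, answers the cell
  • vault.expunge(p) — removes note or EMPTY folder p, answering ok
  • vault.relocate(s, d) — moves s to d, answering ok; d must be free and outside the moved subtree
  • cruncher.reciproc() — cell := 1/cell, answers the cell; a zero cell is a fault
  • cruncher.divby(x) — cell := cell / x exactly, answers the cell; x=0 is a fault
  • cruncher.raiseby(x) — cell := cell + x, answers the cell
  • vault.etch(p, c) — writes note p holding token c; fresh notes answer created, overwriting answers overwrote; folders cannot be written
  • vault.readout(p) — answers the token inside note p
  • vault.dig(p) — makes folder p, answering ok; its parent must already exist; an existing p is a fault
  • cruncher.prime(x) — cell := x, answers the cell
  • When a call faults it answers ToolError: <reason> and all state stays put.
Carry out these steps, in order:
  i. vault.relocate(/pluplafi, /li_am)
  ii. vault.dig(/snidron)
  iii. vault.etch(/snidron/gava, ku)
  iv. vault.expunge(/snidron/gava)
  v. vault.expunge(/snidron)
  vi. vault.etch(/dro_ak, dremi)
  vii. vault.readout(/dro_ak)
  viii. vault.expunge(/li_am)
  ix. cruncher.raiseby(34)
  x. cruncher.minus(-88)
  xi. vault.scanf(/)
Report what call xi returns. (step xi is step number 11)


Answer: [dro_ak]

Derivation:
→ vault.relocate(s=/pluplafi, d=/li_am)
← ok
→ vault.dig(p=/snidron)
← ok
→ vault.etch(p=/snidron/gava, c=ku)
← created
→ vault.expunge(p=/snidron/gava)
← ok
→ vault.expunge(p=/snidron)
← ok
→ vault.etch(p=/dro_ak, c=dremi)
← created
→ vault.readout(p=/dro_ak)
← dremi
→ vault.expunge(p=/li_am)
← ok
→ cruncher.raiseby(x=34)
← 34
→ cruncher.minus(x=-88)
← 122
→ vault.scanf(p=/)
← [dro_ak]


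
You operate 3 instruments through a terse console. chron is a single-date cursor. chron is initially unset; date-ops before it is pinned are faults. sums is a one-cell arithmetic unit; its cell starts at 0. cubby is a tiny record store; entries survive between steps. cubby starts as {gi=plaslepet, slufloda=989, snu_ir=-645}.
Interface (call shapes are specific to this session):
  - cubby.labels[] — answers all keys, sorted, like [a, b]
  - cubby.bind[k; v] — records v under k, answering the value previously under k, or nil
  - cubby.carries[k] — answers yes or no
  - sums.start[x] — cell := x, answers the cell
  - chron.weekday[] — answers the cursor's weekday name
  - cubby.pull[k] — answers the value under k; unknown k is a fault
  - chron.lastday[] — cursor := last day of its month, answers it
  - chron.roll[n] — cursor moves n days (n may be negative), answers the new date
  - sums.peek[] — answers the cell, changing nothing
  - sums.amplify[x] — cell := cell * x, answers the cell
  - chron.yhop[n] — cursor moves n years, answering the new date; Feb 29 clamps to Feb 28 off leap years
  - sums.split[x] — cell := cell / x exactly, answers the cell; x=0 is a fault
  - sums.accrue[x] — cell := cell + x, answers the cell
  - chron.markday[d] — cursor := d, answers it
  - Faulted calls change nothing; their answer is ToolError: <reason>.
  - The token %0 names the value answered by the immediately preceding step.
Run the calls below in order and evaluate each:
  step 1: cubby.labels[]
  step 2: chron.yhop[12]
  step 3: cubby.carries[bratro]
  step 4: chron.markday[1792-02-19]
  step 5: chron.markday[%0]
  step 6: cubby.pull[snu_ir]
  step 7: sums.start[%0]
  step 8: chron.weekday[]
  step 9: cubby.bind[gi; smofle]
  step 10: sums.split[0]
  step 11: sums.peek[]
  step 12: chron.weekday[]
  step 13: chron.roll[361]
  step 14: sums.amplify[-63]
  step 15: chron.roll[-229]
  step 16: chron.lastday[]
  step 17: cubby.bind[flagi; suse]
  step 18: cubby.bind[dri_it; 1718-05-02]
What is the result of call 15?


Answer: 1792-06-30

Derivation:
Do: labels[]
See: [gi, slufloda, snu_ir]
Do: yhop[n='12']
See: ToolError: no date set
Do: carries[k='bratro']
See: no
Do: markday[d='1792-02-19']
See: 1792-02-19
Do: markday[d='%0']
See: 1792-02-19
Do: pull[k='snu_ir']
See: -645
Do: start[x='%0']
See: -645
Do: weekday[]
See: Sunday
Do: bind[k='gi'; v='smofle']
See: plaslepet
Do: split[x='0']
See: ToolError: division by zero
Do: peek[]
See: -645
Do: weekday[]
See: Sunday
Do: roll[n='361']
See: 1793-02-14
Do: amplify[x='-63']
See: 40635
Do: roll[n='-229']
See: 1792-06-30
Do: lastday[]
See: 1792-06-30
Do: bind[k='flagi'; v='suse']
See: nil
Do: bind[k='dri_it'; v='1718-05-02']
See: nil
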